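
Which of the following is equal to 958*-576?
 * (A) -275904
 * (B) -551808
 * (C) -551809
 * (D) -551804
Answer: B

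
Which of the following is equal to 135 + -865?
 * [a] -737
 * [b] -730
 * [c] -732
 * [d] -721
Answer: b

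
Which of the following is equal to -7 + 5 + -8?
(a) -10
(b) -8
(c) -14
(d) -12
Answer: a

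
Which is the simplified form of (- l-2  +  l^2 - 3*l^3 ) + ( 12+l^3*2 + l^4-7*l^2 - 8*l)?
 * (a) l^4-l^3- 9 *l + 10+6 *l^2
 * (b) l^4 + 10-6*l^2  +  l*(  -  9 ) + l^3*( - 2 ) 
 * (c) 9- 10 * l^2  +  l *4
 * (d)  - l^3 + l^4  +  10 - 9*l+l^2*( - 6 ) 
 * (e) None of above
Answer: d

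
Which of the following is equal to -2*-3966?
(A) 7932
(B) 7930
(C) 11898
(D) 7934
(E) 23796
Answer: A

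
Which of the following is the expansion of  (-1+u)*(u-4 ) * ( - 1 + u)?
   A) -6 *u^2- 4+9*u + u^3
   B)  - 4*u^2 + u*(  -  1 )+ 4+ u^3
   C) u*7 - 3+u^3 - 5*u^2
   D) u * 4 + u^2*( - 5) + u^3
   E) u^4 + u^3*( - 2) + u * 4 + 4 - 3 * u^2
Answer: A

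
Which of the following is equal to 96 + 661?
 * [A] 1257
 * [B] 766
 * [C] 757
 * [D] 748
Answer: C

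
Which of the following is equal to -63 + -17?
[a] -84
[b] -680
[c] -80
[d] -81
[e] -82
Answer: c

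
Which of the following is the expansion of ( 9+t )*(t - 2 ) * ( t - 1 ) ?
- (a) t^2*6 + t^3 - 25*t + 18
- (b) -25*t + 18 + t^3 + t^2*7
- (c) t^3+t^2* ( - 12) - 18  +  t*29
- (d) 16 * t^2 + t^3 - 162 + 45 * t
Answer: a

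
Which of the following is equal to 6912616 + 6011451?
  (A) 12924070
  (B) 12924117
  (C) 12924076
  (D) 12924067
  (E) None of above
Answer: D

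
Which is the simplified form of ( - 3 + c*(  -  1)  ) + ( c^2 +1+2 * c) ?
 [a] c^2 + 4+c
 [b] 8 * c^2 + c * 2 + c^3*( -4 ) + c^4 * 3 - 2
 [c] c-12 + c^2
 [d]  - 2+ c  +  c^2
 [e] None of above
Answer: d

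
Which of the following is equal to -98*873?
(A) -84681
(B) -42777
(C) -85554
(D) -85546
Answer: C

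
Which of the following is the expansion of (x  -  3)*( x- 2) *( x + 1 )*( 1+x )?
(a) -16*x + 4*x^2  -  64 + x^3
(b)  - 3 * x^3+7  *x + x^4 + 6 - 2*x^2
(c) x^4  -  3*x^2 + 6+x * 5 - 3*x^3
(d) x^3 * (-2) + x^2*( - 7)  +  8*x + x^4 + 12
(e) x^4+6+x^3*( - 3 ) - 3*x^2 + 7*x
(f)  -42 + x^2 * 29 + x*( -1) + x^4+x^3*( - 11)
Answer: e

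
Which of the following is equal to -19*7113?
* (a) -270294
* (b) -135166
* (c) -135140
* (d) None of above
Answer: d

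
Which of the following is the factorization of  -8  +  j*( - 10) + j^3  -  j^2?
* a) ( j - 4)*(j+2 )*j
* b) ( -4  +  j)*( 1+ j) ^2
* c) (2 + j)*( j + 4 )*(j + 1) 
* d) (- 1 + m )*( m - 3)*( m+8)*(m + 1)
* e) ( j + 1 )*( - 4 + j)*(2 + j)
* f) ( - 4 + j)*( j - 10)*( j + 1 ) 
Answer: e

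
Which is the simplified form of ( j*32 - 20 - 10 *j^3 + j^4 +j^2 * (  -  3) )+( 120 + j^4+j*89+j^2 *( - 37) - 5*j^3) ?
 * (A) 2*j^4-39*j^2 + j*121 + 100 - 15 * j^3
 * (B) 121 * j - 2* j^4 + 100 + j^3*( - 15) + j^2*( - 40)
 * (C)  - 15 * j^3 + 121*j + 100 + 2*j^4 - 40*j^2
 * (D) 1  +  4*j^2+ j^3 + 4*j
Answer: C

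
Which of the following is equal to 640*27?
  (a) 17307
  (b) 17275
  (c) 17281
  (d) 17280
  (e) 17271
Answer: d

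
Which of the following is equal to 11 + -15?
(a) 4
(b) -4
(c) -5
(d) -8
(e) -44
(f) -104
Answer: b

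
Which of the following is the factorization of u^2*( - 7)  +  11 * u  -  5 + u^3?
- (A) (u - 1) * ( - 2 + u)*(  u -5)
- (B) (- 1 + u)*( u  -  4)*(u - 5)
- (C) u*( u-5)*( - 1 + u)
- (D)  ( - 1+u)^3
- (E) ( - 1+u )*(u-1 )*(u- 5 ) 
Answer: E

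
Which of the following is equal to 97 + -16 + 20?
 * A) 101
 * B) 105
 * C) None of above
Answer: A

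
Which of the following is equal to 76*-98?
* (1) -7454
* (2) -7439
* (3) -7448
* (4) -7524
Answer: 3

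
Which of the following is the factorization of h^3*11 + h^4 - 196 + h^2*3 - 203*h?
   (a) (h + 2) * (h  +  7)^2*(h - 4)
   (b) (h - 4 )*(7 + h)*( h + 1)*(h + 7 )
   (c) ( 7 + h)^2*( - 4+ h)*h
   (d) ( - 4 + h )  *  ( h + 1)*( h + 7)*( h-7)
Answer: b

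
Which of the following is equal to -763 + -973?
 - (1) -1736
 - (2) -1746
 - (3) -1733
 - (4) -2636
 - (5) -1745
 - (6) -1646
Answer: 1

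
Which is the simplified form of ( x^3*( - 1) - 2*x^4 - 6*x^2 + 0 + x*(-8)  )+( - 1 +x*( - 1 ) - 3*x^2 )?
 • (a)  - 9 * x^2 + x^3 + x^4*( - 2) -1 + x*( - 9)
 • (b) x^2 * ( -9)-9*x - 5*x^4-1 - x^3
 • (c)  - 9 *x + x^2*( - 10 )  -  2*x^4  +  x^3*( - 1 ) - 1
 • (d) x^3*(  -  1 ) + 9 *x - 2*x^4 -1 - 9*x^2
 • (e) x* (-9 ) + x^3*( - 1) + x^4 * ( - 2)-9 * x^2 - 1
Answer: e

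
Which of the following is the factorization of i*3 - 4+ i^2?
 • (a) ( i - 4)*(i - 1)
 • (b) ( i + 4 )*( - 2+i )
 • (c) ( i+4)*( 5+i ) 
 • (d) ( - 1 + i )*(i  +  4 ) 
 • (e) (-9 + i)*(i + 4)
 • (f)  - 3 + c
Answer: d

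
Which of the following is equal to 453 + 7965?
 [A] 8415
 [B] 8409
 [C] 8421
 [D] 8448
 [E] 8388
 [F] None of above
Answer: F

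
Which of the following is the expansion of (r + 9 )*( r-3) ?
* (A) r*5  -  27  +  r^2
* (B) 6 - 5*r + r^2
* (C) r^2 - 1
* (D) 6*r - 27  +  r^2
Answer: D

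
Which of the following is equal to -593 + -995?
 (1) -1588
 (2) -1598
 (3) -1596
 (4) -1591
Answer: 1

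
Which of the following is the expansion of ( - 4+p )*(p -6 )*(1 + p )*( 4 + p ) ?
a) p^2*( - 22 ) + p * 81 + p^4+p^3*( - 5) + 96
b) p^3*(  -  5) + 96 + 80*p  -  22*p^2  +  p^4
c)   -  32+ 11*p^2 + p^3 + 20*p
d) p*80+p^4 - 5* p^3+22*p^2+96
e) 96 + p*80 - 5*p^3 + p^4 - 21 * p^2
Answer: b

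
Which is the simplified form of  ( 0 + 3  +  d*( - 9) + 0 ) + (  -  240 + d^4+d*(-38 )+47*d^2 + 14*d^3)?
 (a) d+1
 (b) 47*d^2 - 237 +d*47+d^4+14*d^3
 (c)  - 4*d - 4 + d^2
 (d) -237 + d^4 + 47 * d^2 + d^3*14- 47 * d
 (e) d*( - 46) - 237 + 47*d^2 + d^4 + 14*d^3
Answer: d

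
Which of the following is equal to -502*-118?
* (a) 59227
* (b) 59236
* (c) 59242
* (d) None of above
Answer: b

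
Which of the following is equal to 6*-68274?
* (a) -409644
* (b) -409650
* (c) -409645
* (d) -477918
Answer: a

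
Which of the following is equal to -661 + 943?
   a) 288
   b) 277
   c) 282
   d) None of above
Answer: c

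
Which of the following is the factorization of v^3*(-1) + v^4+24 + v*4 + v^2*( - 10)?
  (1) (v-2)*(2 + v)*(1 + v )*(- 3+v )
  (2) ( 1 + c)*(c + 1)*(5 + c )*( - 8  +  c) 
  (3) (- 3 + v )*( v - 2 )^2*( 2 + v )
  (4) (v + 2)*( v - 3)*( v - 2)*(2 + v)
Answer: 4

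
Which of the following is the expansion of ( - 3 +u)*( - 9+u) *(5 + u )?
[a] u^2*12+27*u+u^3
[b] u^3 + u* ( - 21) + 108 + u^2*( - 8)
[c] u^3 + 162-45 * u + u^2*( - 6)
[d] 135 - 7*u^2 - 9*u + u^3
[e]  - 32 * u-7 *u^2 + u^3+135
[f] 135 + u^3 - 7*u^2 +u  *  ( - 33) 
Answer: f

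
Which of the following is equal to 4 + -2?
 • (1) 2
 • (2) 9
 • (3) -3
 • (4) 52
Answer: 1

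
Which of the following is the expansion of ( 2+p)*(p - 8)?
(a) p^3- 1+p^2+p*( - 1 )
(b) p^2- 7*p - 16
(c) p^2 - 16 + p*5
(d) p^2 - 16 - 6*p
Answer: d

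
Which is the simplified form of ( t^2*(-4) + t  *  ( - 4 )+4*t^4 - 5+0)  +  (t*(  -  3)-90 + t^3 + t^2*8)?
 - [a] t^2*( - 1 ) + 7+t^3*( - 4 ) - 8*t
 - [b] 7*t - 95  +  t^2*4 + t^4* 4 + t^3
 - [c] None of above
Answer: c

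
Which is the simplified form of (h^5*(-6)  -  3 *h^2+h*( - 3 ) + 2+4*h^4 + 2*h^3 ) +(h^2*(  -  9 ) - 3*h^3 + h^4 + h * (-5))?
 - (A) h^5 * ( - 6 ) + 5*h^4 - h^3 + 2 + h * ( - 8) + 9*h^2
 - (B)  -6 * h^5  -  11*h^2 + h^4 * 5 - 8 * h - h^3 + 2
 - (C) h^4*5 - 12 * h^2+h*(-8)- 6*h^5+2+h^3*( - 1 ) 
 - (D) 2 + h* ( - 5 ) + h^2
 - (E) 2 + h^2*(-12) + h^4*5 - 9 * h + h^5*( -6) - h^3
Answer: C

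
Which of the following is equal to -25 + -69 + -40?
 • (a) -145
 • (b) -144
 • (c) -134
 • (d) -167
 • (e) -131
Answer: c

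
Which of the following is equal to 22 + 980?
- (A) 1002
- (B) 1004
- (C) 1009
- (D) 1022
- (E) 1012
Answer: A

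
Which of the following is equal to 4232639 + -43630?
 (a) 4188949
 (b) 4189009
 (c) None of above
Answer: b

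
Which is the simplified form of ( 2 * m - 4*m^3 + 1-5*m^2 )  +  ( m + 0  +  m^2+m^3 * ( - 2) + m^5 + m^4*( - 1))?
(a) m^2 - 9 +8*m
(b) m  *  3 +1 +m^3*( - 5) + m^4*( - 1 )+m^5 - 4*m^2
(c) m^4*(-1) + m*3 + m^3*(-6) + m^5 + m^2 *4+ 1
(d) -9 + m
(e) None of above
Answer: e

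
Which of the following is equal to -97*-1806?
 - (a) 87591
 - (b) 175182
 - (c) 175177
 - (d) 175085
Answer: b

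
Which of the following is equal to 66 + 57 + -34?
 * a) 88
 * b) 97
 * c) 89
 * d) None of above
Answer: c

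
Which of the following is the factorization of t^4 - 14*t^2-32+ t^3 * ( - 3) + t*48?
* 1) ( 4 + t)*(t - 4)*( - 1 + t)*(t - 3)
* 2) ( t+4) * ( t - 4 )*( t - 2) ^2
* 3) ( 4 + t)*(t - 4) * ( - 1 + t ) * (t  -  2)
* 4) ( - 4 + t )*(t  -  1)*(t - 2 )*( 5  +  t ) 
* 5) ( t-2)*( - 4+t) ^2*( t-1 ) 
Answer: 3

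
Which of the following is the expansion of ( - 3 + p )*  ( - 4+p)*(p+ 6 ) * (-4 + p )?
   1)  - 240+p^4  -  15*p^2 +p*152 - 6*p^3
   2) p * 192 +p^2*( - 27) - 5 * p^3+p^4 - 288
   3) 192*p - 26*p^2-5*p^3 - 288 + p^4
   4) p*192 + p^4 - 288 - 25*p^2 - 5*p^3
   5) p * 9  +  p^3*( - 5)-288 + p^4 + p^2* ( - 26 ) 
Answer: 3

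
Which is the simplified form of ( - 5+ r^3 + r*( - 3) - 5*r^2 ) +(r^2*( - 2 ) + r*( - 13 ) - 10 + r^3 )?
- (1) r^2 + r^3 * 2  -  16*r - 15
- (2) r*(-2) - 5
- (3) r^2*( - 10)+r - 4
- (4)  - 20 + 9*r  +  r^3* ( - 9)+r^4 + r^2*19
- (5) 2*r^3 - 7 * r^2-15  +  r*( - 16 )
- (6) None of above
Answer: 5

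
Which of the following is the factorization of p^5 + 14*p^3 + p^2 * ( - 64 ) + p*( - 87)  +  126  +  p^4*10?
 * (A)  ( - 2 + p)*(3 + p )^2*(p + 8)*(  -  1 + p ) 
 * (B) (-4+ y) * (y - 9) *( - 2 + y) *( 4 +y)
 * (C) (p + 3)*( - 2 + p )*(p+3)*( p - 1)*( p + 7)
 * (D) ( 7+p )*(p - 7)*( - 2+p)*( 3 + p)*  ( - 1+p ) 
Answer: C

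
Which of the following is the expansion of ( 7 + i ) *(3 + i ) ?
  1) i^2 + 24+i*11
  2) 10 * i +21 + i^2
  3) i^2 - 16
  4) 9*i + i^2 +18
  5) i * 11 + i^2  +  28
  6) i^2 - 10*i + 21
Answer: 2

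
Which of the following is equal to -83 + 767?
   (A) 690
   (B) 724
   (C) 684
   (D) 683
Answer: C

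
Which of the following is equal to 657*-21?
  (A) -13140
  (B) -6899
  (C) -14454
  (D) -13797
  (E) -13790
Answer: D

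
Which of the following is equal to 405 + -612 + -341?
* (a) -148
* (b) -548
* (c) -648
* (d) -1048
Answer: b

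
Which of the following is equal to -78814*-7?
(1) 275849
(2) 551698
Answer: 2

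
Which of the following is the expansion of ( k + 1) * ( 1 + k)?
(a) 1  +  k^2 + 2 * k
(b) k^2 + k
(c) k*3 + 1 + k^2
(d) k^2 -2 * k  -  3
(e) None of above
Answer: a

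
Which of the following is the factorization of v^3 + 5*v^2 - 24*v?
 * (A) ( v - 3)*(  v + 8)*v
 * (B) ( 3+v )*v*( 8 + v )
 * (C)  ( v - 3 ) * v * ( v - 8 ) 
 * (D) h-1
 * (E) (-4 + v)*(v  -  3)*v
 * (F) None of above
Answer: A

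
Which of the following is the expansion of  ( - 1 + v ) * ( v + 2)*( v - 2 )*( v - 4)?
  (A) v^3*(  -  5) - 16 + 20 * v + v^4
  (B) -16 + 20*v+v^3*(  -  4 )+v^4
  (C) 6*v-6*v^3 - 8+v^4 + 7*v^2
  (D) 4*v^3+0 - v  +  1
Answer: A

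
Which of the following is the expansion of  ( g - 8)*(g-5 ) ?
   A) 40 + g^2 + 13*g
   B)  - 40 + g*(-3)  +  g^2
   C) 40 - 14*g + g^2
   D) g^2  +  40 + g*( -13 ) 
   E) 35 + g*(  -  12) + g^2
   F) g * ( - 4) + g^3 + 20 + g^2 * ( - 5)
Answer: D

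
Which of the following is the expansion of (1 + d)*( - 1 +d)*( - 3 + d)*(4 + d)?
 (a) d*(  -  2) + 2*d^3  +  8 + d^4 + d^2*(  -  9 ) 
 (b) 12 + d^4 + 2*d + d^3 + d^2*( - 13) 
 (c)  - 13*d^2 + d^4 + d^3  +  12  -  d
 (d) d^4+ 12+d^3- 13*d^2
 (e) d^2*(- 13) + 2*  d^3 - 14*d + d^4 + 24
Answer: c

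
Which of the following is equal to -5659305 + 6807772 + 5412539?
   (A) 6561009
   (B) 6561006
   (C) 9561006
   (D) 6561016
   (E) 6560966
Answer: B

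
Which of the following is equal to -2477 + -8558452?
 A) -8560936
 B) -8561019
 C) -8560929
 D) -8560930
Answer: C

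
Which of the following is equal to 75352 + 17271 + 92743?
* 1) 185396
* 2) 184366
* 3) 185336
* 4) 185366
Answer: 4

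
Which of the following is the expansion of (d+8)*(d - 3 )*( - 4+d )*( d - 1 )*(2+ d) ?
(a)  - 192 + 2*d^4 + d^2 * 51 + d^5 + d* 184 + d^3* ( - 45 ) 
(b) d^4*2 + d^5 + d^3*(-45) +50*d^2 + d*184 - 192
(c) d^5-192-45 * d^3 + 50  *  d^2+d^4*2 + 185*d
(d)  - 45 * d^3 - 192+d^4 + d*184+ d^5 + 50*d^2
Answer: b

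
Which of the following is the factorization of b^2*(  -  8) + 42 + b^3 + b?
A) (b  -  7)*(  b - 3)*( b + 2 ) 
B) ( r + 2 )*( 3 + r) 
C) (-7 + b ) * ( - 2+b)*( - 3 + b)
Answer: A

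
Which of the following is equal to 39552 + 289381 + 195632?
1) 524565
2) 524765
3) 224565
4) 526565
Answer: 1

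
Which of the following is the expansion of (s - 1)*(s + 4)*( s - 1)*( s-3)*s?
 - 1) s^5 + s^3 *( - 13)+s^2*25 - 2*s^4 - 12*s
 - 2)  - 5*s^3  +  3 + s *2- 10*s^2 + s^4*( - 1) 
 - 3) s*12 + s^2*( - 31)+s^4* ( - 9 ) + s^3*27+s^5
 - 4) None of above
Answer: 4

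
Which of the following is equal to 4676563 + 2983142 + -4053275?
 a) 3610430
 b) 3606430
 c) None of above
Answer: b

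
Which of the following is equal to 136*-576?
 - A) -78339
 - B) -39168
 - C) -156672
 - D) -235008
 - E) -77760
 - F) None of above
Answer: F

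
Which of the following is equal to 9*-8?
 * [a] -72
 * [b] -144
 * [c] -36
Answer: a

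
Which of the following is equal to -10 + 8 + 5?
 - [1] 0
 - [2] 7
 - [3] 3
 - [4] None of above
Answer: 3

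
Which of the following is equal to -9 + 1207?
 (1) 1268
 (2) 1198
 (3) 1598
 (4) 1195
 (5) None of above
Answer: 2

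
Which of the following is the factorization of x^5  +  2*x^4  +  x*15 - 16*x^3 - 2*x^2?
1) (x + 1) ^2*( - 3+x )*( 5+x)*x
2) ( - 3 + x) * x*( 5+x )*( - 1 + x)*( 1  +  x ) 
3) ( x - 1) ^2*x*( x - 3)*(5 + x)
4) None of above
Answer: 2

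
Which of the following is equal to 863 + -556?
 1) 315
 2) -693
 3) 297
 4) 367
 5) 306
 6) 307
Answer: 6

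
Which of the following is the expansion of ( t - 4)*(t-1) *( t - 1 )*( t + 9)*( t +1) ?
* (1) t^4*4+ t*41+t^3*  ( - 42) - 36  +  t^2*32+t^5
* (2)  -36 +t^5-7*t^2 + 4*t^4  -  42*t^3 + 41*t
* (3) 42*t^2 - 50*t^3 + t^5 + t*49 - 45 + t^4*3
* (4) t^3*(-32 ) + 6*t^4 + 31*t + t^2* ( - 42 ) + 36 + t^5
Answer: 1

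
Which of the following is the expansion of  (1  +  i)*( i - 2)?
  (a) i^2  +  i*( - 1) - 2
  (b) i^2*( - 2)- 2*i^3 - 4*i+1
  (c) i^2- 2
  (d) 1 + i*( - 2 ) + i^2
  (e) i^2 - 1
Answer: a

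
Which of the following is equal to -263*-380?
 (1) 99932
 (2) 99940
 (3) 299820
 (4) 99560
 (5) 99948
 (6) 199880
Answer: 2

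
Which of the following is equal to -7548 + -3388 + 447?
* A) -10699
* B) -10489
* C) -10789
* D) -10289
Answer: B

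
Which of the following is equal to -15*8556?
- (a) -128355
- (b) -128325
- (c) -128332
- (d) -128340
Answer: d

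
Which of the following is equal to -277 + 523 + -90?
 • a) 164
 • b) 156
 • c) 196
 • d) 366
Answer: b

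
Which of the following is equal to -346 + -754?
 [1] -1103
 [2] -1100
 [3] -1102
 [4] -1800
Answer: 2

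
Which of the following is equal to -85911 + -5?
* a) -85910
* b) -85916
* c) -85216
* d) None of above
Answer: b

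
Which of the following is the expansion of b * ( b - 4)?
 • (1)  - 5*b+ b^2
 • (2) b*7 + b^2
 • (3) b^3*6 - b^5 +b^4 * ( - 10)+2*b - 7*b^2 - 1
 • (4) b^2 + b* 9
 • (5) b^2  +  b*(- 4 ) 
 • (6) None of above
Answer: 5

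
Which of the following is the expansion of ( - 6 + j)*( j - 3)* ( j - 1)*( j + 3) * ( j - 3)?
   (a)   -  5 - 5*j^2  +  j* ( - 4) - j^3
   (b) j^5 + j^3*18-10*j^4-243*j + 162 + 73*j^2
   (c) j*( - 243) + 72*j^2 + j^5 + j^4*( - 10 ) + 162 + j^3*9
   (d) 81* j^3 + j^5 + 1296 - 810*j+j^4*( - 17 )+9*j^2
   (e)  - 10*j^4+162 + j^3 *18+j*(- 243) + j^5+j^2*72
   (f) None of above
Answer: e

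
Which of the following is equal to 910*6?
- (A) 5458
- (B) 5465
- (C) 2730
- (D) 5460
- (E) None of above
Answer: D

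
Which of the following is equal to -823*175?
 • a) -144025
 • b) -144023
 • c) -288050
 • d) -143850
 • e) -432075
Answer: a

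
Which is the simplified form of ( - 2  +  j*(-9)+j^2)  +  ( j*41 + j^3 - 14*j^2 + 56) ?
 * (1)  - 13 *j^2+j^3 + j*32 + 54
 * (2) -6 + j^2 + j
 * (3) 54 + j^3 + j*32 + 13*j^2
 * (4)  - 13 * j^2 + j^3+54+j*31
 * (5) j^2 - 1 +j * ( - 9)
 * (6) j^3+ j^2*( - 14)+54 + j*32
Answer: 1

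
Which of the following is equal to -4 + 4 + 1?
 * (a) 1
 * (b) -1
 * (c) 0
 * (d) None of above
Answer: a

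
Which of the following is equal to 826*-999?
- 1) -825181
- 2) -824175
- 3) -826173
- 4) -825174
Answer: 4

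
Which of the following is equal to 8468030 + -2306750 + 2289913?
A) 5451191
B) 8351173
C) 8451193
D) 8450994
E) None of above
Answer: C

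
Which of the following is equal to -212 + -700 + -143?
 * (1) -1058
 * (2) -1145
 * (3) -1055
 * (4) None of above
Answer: 3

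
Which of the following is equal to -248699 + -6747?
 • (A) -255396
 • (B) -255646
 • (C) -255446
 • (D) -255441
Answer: C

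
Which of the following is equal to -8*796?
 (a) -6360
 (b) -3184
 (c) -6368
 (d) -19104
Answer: c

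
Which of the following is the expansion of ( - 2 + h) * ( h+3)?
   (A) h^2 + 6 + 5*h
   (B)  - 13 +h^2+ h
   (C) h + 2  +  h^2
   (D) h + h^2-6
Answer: D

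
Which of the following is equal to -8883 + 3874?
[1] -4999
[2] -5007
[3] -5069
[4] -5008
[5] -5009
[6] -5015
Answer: 5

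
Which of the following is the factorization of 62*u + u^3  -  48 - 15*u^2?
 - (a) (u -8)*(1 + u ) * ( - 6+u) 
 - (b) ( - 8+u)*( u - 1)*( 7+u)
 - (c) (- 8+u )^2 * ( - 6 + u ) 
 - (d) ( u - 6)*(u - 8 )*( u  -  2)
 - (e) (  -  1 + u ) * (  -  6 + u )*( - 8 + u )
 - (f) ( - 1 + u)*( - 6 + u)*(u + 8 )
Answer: e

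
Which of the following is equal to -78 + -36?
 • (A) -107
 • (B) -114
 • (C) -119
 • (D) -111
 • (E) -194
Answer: B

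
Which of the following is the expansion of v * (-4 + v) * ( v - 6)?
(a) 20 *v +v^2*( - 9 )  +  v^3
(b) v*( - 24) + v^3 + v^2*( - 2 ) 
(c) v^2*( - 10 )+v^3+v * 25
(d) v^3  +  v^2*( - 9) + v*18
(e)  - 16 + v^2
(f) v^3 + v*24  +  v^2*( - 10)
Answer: f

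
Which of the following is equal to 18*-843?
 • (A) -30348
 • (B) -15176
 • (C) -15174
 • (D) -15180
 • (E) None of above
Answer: C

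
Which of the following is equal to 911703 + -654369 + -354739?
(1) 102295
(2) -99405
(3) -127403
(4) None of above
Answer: 4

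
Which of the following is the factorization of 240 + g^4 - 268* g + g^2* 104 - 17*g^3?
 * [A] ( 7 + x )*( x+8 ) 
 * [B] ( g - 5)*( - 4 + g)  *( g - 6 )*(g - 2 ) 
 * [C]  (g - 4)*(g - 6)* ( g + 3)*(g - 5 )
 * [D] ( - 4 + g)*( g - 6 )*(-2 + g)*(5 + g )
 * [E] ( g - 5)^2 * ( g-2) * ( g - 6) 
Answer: B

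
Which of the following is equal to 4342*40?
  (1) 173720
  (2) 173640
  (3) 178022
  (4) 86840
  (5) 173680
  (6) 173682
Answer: 5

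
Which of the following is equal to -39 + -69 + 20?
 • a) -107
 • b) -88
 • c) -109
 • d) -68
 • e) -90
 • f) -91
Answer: b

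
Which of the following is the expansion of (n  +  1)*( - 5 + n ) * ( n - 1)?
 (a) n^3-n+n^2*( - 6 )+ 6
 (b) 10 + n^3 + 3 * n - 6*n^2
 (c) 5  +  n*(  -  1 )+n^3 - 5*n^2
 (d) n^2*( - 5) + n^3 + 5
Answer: c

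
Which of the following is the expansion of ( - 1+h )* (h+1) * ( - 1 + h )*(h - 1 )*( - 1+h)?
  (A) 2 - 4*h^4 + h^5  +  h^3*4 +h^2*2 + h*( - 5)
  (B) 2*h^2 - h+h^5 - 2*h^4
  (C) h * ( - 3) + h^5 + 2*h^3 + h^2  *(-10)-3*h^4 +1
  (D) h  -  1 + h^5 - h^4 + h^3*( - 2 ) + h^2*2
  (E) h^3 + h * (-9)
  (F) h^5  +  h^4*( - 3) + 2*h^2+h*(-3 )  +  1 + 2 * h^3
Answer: F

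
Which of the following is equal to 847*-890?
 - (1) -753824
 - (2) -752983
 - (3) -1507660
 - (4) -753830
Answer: 4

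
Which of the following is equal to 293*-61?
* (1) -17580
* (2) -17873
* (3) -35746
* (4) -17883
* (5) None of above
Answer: 2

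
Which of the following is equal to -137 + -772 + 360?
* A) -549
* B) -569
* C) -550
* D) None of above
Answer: A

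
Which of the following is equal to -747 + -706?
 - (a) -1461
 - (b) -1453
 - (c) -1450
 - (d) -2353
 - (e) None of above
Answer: b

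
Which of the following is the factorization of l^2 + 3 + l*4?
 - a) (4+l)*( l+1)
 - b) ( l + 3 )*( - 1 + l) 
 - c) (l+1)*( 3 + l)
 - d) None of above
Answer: c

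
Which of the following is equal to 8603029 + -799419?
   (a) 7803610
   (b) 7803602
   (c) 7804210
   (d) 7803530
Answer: a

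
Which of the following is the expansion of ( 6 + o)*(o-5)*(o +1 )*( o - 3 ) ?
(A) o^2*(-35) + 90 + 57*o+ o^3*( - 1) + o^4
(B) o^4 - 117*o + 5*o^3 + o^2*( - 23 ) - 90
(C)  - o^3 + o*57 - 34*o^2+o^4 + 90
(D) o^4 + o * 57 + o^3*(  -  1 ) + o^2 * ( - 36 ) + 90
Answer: A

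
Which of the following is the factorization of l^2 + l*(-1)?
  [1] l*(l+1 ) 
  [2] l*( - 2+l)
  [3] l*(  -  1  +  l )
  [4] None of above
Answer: 3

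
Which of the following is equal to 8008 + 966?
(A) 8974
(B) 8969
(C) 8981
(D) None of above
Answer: A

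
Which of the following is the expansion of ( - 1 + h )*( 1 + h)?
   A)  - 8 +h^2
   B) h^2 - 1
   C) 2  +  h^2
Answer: B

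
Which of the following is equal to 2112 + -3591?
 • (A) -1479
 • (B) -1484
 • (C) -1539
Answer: A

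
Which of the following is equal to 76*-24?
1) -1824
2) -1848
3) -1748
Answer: 1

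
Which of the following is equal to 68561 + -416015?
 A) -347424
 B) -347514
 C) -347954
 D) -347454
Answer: D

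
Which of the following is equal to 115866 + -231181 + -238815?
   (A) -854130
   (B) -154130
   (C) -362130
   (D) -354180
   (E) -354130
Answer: E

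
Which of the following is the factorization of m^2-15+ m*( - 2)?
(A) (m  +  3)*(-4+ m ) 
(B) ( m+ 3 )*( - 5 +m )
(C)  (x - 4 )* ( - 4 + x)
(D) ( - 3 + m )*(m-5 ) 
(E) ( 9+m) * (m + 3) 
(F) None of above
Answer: B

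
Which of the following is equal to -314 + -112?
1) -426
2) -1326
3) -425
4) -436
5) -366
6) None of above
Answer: 1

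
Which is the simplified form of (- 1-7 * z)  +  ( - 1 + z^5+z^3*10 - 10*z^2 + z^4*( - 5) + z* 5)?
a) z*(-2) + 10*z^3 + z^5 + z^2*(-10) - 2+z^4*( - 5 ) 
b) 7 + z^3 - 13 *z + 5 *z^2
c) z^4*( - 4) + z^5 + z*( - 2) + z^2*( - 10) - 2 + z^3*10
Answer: a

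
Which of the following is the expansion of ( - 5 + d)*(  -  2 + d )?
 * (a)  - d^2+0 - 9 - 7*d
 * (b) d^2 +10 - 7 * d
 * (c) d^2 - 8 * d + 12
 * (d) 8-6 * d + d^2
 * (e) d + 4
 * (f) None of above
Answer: b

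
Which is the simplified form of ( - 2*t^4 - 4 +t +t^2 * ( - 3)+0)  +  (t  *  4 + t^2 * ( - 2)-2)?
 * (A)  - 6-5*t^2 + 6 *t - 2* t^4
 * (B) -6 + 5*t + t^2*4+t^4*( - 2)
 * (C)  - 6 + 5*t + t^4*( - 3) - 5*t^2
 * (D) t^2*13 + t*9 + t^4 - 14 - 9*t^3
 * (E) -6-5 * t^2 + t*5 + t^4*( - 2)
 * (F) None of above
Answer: E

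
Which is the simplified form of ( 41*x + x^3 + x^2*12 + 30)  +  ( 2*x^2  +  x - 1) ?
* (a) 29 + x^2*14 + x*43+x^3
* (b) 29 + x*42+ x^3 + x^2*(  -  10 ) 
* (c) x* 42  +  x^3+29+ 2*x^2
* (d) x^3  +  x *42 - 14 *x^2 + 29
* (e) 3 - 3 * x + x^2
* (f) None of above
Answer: f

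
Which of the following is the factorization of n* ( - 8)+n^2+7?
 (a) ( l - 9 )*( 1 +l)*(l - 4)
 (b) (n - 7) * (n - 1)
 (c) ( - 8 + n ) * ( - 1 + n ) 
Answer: b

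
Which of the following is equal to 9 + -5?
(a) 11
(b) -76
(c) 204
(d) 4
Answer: d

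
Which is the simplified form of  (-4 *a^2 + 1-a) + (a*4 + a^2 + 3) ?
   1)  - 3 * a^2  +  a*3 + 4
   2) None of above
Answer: 1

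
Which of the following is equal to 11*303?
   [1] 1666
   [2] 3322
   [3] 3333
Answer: 3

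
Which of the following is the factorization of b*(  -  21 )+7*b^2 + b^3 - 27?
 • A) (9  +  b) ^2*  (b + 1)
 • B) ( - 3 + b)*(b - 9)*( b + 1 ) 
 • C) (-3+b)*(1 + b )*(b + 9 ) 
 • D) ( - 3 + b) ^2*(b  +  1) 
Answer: C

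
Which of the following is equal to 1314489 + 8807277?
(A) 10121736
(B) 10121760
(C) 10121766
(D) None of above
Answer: C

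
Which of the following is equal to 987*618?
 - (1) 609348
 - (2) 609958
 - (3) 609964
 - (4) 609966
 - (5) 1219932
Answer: 4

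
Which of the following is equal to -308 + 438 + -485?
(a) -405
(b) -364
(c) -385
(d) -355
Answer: d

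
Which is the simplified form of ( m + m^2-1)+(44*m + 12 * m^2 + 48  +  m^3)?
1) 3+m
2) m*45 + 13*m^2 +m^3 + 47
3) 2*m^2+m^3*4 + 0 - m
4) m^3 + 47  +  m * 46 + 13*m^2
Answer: 2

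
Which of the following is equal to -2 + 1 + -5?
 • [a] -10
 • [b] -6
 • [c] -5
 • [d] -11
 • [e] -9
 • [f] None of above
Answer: b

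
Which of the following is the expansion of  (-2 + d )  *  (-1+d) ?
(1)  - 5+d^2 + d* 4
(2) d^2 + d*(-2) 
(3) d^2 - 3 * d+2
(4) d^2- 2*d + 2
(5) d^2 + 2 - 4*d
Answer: 3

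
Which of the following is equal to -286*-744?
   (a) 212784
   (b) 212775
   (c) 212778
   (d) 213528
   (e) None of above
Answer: a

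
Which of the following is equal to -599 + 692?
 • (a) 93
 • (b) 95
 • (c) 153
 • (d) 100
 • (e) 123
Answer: a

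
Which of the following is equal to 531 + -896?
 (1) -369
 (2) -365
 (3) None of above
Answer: 2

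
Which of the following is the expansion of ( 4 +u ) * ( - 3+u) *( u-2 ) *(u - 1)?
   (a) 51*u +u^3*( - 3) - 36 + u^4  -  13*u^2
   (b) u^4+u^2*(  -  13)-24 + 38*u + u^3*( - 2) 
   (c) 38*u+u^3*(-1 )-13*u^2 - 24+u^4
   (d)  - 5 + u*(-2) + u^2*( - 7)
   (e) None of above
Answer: b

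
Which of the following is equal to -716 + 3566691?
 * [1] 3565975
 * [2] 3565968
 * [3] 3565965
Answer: 1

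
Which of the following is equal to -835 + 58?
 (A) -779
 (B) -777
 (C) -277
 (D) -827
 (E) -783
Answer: B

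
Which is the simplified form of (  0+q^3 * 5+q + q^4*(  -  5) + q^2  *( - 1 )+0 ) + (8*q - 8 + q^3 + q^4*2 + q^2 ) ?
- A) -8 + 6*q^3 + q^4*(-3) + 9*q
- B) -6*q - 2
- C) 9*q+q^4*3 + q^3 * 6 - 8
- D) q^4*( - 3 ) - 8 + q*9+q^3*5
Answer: A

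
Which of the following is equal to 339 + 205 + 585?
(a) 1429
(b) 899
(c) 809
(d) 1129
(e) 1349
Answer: d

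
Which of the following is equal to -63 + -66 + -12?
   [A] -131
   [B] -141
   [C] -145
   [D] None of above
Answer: B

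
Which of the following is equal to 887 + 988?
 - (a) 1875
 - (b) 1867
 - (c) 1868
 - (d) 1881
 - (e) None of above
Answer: a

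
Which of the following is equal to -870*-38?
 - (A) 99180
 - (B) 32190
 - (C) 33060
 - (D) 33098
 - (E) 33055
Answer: C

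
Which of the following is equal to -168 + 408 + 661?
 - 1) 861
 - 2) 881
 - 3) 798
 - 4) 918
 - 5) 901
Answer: 5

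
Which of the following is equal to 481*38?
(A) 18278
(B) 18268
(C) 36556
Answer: A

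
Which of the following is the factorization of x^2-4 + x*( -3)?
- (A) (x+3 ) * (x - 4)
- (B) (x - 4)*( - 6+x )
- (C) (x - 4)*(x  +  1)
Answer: C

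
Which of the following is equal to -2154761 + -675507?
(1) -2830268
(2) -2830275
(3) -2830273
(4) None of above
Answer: 1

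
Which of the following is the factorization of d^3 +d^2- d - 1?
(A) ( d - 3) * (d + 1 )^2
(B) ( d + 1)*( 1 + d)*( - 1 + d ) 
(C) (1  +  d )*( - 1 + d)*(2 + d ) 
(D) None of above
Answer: B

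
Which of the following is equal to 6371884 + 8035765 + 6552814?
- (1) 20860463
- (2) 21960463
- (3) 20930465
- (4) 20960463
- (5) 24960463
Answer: 4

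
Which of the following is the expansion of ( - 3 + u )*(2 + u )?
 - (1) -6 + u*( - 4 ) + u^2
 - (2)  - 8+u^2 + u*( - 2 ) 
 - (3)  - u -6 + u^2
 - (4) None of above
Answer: 3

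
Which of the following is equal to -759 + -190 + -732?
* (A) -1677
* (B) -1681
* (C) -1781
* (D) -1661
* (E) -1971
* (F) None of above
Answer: B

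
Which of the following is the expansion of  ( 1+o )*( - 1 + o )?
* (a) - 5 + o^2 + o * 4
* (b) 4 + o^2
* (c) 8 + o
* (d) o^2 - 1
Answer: d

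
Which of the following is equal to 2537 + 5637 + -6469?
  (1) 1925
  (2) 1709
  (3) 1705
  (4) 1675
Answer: 3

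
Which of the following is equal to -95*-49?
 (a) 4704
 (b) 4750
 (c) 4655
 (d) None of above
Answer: c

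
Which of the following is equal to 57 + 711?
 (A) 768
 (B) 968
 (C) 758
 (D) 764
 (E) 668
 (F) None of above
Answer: A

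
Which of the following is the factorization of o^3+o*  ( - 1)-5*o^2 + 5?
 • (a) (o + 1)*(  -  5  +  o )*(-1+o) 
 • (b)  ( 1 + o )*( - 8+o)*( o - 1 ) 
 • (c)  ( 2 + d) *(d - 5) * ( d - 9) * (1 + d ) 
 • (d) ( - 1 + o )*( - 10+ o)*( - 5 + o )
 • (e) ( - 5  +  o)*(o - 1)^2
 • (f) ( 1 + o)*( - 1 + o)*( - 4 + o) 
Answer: a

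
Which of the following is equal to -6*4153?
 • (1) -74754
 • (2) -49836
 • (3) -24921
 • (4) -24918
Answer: 4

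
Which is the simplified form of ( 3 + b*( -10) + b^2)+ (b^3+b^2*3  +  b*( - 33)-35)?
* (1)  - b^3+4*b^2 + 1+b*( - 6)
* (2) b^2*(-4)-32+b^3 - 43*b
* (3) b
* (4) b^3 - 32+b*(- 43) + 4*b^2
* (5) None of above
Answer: 4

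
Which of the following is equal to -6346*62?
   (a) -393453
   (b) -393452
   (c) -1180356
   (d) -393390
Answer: b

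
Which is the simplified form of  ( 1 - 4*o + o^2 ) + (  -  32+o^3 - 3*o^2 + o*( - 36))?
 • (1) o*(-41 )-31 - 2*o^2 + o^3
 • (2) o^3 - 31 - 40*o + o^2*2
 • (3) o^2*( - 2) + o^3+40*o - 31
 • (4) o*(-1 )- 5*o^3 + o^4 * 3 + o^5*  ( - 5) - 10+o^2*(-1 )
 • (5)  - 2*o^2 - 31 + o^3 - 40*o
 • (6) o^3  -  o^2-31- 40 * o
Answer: 5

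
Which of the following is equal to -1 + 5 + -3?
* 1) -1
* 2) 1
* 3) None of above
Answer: 2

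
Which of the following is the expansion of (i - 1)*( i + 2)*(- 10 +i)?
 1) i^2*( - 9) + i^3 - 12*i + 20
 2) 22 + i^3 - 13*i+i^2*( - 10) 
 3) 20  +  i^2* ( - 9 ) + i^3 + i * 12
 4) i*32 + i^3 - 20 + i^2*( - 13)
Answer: 1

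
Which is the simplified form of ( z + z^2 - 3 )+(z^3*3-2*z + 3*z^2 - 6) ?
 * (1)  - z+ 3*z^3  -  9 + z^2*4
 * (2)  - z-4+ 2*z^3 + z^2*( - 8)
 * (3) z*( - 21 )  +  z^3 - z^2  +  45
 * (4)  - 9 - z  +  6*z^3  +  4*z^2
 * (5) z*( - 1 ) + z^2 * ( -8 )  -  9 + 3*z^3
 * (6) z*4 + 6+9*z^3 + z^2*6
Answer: 1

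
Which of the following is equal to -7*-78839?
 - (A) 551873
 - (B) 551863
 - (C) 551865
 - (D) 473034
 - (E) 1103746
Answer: A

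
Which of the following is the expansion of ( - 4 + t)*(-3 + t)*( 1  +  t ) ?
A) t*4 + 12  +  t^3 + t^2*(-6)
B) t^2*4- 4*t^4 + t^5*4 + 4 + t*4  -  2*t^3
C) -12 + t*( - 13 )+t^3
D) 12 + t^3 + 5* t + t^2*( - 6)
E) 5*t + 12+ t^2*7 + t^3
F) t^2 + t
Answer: D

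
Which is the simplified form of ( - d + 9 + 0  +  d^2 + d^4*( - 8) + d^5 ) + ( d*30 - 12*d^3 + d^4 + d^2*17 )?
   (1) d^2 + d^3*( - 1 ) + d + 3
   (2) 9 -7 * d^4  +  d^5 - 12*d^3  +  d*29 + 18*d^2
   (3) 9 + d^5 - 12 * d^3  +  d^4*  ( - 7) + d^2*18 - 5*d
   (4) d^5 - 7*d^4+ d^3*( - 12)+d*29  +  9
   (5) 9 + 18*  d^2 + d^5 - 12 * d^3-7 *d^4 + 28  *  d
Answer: 2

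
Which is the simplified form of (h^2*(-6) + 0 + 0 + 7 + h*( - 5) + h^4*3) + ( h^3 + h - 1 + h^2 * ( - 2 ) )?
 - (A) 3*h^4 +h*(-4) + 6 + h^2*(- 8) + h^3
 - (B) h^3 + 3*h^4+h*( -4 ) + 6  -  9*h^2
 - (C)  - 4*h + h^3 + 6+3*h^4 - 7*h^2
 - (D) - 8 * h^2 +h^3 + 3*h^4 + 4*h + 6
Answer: A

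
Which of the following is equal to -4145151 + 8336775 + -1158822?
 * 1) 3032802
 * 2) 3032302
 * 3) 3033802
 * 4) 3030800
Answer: 1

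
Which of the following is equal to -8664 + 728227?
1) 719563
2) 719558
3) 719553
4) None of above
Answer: 1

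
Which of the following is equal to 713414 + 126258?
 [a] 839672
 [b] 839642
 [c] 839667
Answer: a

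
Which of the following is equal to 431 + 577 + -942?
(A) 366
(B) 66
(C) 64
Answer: B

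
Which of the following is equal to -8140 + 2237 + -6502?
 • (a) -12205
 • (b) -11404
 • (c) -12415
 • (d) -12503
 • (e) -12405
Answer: e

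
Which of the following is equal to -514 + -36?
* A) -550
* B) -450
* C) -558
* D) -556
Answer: A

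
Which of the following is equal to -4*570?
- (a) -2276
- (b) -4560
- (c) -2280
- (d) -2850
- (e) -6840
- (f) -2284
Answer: c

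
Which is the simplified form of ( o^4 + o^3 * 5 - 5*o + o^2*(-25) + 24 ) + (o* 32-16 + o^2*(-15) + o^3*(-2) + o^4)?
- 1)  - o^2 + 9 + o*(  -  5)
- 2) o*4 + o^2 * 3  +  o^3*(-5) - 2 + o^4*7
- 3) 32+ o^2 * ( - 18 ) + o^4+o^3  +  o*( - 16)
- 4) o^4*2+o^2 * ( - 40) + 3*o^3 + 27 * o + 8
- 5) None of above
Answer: 4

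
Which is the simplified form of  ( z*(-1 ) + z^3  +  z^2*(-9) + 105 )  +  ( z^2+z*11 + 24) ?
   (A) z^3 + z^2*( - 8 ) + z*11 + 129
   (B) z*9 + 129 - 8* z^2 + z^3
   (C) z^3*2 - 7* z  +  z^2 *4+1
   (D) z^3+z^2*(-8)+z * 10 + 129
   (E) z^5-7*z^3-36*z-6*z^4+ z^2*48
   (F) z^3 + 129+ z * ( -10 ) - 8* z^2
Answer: D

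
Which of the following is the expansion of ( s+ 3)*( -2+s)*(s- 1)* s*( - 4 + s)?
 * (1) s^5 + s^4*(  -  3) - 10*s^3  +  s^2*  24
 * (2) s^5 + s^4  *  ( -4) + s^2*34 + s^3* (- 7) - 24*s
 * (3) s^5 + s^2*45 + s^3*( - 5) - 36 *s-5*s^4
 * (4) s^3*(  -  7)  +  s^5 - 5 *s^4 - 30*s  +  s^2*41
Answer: 2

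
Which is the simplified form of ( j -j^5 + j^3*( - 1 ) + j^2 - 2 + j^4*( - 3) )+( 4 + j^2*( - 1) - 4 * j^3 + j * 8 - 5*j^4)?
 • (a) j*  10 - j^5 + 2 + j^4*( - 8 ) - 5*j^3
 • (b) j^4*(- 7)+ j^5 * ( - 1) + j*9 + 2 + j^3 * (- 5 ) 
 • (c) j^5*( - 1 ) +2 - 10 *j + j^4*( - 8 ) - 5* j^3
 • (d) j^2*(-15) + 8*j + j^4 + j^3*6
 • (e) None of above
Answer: e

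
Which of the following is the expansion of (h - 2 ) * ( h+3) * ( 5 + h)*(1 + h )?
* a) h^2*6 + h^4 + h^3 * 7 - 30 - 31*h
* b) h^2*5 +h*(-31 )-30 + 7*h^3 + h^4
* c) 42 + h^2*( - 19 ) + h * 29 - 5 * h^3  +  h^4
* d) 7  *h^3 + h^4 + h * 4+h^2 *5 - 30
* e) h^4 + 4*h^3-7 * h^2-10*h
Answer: b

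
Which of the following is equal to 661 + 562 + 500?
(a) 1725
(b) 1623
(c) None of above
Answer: c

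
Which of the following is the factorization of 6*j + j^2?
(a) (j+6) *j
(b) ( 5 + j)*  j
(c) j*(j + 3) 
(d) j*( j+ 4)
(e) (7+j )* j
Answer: a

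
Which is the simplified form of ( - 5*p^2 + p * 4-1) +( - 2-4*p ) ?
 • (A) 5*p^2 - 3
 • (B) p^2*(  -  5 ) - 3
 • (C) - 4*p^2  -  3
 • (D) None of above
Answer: B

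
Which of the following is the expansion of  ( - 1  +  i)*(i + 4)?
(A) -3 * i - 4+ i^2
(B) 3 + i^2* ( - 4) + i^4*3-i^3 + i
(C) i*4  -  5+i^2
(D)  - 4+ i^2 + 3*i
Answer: D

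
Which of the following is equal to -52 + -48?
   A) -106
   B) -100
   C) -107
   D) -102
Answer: B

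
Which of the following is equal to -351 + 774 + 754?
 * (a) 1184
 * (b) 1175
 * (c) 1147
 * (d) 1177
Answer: d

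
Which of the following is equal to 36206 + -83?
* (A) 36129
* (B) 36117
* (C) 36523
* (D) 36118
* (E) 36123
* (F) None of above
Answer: E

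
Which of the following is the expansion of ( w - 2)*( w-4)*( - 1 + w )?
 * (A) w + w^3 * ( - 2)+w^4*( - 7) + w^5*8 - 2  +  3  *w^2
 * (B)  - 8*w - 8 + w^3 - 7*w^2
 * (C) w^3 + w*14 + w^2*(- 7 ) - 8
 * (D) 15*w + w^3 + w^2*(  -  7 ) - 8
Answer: C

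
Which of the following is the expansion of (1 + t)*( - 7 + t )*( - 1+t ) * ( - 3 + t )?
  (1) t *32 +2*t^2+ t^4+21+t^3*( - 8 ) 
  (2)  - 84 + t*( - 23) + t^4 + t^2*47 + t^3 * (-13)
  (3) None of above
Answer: 3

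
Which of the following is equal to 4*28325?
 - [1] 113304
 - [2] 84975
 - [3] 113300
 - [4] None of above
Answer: 3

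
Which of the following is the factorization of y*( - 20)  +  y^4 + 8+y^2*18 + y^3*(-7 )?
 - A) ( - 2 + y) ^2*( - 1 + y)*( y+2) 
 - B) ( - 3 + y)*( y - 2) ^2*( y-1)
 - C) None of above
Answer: C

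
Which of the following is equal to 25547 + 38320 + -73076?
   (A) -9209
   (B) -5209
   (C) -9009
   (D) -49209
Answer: A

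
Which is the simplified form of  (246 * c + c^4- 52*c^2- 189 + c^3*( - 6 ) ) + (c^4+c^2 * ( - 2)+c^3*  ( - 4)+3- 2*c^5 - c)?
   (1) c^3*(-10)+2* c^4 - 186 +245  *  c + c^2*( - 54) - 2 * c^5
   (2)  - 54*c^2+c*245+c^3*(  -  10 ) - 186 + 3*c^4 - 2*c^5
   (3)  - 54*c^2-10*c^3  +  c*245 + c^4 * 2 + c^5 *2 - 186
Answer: 1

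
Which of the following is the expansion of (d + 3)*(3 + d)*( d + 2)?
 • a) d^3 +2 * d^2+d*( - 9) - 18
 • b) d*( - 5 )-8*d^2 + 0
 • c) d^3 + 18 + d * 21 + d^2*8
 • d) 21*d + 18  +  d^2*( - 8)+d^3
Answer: c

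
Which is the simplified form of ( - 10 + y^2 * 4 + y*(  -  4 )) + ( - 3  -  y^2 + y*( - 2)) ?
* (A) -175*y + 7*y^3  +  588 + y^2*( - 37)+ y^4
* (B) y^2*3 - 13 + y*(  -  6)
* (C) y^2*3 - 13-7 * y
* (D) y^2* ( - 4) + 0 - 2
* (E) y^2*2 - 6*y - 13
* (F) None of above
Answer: B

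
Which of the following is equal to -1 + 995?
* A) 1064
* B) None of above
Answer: B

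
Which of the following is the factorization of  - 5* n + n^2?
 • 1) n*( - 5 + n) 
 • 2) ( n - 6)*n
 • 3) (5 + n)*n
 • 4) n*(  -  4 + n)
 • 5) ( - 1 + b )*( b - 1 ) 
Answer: 1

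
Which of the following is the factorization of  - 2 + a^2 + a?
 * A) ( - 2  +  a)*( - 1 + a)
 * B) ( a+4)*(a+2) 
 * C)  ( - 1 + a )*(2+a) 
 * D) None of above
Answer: C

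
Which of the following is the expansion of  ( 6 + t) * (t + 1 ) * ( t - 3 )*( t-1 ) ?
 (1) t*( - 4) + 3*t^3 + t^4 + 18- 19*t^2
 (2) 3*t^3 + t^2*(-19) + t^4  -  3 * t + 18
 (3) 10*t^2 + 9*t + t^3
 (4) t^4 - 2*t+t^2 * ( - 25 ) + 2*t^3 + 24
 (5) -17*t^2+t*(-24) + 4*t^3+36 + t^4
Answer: 2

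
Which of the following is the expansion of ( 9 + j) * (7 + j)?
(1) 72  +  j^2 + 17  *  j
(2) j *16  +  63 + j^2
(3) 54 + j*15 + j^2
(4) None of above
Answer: 2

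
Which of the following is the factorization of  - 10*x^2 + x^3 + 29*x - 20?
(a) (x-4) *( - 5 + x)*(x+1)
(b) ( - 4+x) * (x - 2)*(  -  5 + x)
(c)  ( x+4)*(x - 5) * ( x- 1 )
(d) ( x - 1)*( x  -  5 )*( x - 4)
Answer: d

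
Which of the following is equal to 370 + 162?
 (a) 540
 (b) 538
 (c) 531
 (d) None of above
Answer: d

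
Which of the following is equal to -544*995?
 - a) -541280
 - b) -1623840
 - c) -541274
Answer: a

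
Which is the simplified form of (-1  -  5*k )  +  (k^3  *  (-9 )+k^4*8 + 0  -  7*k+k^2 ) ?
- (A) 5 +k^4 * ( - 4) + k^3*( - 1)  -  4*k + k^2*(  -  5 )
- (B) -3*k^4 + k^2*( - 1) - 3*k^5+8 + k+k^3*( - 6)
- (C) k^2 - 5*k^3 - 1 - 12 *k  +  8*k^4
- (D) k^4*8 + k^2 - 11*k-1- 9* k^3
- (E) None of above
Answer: E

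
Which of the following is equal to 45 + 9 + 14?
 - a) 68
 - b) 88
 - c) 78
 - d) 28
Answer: a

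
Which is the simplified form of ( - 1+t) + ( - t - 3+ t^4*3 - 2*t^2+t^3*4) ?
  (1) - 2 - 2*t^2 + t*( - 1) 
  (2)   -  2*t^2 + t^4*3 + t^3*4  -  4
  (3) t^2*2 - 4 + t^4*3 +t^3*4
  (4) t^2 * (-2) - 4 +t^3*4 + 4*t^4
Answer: 2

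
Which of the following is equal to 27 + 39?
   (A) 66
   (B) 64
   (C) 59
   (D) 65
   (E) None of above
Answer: A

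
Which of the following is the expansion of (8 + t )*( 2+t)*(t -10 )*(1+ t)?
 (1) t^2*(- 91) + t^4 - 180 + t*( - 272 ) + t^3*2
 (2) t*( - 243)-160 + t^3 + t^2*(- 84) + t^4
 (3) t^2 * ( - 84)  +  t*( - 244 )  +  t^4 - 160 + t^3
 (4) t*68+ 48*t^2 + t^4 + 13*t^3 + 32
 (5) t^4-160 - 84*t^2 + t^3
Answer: 3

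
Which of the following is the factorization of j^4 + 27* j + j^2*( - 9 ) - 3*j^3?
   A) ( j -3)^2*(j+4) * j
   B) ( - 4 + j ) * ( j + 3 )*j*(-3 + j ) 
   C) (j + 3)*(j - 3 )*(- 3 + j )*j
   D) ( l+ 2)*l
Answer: C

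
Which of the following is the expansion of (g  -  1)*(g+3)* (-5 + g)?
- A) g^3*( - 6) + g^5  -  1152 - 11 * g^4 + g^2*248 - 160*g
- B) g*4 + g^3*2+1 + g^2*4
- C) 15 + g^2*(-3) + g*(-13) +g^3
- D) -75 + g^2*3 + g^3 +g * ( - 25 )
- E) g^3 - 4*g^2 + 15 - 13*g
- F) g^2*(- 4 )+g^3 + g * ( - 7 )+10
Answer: C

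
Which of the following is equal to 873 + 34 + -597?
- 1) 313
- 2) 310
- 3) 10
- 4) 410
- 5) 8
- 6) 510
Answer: 2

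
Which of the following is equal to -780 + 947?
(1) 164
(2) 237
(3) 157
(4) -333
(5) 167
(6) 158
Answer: 5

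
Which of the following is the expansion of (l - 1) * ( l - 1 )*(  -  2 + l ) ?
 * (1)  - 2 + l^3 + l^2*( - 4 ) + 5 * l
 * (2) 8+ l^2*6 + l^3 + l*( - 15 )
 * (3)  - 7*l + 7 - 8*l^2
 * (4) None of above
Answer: 1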